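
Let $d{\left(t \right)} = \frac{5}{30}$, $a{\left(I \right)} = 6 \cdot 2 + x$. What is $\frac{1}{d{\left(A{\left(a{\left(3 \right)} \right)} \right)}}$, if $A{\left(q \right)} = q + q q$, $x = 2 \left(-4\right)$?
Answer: $6$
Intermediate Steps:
$x = -8$
$a{\left(I \right)} = 4$ ($a{\left(I \right)} = 6 \cdot 2 - 8 = 12 - 8 = 4$)
$A{\left(q \right)} = q + q^{2}$
$d{\left(t \right)} = \frac{1}{6}$ ($d{\left(t \right)} = 5 \cdot \frac{1}{30} = \frac{1}{6}$)
$\frac{1}{d{\left(A{\left(a{\left(3 \right)} \right)} \right)}} = \frac{1}{\frac{1}{6}} = 6$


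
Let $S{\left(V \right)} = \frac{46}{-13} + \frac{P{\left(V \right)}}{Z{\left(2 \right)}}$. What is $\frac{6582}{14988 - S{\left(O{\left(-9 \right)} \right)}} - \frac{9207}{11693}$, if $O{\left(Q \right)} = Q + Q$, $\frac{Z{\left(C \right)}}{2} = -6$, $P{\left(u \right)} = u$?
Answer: $- \frac{144299901}{414294683} \approx -0.3483$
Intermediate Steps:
$Z{\left(C \right)} = -12$ ($Z{\left(C \right)} = 2 \left(-6\right) = -12$)
$O{\left(Q \right)} = 2 Q$
$S{\left(V \right)} = - \frac{46}{13} - \frac{V}{12}$ ($S{\left(V \right)} = \frac{46}{-13} + \frac{V}{-12} = 46 \left(- \frac{1}{13}\right) + V \left(- \frac{1}{12}\right) = - \frac{46}{13} - \frac{V}{12}$)
$\frac{6582}{14988 - S{\left(O{\left(-9 \right)} \right)}} - \frac{9207}{11693} = \frac{6582}{14988 - \left(- \frac{46}{13} - \frac{2 \left(-9\right)}{12}\right)} - \frac{9207}{11693} = \frac{6582}{14988 - \left(- \frac{46}{13} - - \frac{3}{2}\right)} - \frac{837}{1063} = \frac{6582}{14988 - \left(- \frac{46}{13} + \frac{3}{2}\right)} - \frac{837}{1063} = \frac{6582}{14988 - - \frac{53}{26}} - \frac{837}{1063} = \frac{6582}{14988 + \frac{53}{26}} - \frac{837}{1063} = \frac{6582}{\frac{389741}{26}} - \frac{837}{1063} = 6582 \cdot \frac{26}{389741} - \frac{837}{1063} = \frac{171132}{389741} - \frac{837}{1063} = - \frac{144299901}{414294683}$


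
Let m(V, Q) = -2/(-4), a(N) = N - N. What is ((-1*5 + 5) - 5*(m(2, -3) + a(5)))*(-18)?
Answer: 45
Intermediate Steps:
a(N) = 0
m(V, Q) = ½ (m(V, Q) = -2*(-¼) = ½)
((-1*5 + 5) - 5*(m(2, -3) + a(5)))*(-18) = ((-1*5 + 5) - 5*(½ + 0))*(-18) = ((-5 + 5) - 5*½)*(-18) = (0 - 5/2)*(-18) = -5/2*(-18) = 45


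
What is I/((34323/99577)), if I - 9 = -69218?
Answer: -6891624593/34323 ≈ -2.0079e+5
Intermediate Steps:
I = -69209 (I = 9 - 69218 = -69209)
I/((34323/99577)) = -69209/(34323/99577) = -69209/(34323*(1/99577)) = -69209/34323/99577 = -69209*99577/34323 = -6891624593/34323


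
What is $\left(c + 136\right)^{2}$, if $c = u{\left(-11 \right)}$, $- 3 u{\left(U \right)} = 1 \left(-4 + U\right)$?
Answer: $19881$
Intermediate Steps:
$u{\left(U \right)} = \frac{4}{3} - \frac{U}{3}$ ($u{\left(U \right)} = - \frac{1 \left(-4 + U\right)}{3} = - \frac{-4 + U}{3} = \frac{4}{3} - \frac{U}{3}$)
$c = 5$ ($c = \frac{4}{3} - - \frac{11}{3} = \frac{4}{3} + \frac{11}{3} = 5$)
$\left(c + 136\right)^{2} = \left(5 + 136\right)^{2} = 141^{2} = 19881$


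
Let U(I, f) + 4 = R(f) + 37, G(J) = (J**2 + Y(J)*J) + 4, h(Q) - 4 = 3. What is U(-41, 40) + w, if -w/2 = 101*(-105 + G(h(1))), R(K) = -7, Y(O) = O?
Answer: 632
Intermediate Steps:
h(Q) = 7 (h(Q) = 4 + 3 = 7)
G(J) = 4 + 2*J**2 (G(J) = (J**2 + J*J) + 4 = (J**2 + J**2) + 4 = 2*J**2 + 4 = 4 + 2*J**2)
w = 606 (w = -202*(-105 + (4 + 2*7**2)) = -202*(-105 + (4 + 2*49)) = -202*(-105 + (4 + 98)) = -202*(-105 + 102) = -202*(-3) = -2*(-303) = 606)
U(I, f) = 26 (U(I, f) = -4 + (-7 + 37) = -4 + 30 = 26)
U(-41, 40) + w = 26 + 606 = 632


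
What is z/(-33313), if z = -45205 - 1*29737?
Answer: 10706/4759 ≈ 2.2496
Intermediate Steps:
z = -74942 (z = -45205 - 29737 = -74942)
z/(-33313) = -74942/(-33313) = -74942*(-1/33313) = 10706/4759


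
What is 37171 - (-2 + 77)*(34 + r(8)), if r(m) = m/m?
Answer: 34546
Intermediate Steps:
r(m) = 1
37171 - (-2 + 77)*(34 + r(8)) = 37171 - (-2 + 77)*(34 + 1) = 37171 - 75*35 = 37171 - 1*2625 = 37171 - 2625 = 34546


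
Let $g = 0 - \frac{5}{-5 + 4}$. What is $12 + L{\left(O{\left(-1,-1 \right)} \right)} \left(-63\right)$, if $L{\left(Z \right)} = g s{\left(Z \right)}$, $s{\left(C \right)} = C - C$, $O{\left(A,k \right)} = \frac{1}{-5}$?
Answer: $12$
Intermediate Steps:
$O{\left(A,k \right)} = - \frac{1}{5}$
$s{\left(C \right)} = 0$
$g = 5$ ($g = 0 - \frac{5}{-1} = 0 - -5 = 0 + 5 = 5$)
$L{\left(Z \right)} = 0$ ($L{\left(Z \right)} = 5 \cdot 0 = 0$)
$12 + L{\left(O{\left(-1,-1 \right)} \right)} \left(-63\right) = 12 + 0 \left(-63\right) = 12 + 0 = 12$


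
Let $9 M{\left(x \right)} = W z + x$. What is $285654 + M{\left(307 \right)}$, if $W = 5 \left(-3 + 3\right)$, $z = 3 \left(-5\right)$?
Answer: $\frac{2571193}{9} \approx 2.8569 \cdot 10^{5}$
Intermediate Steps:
$z = -15$
$W = 0$ ($W = 5 \cdot 0 = 0$)
$M{\left(x \right)} = \frac{x}{9}$ ($M{\left(x \right)} = \frac{0 \left(-15\right) + x}{9} = \frac{0 + x}{9} = \frac{x}{9}$)
$285654 + M{\left(307 \right)} = 285654 + \frac{1}{9} \cdot 307 = 285654 + \frac{307}{9} = \frac{2571193}{9}$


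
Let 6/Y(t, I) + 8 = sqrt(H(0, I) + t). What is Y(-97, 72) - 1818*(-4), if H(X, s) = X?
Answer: 1170744/161 - 6*I*sqrt(97)/161 ≈ 7271.7 - 0.36704*I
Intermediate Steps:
Y(t, I) = 6/(-8 + sqrt(t)) (Y(t, I) = 6/(-8 + sqrt(0 + t)) = 6/(-8 + sqrt(t)))
Y(-97, 72) - 1818*(-4) = 6/(-8 + sqrt(-97)) - 1818*(-4) = 6/(-8 + I*sqrt(97)) - 1*(-7272) = 6/(-8 + I*sqrt(97)) + 7272 = 7272 + 6/(-8 + I*sqrt(97))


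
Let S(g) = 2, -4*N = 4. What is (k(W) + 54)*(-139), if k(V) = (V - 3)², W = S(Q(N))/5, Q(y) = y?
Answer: -211141/25 ≈ -8445.6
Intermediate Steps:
N = -1 (N = -¼*4 = -1)
W = ⅖ (W = 2/5 = 2*(⅕) = ⅖ ≈ 0.40000)
k(V) = (-3 + V)²
(k(W) + 54)*(-139) = ((-3 + ⅖)² + 54)*(-139) = ((-13/5)² + 54)*(-139) = (169/25 + 54)*(-139) = (1519/25)*(-139) = -211141/25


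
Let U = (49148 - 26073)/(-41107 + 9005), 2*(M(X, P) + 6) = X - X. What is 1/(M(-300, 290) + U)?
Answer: -32102/215687 ≈ -0.14884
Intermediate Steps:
M(X, P) = -6 (M(X, P) = -6 + (X - X)/2 = -6 + (1/2)*0 = -6 + 0 = -6)
U = -23075/32102 (U = 23075/(-32102) = 23075*(-1/32102) = -23075/32102 ≈ -0.71880)
1/(M(-300, 290) + U) = 1/(-6 - 23075/32102) = 1/(-215687/32102) = -32102/215687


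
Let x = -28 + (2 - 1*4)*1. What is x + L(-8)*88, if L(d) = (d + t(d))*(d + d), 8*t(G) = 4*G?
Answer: 16866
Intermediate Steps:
t(G) = G/2 (t(G) = (4*G)/8 = G/2)
L(d) = 3*d**2 (L(d) = (d + d/2)*(d + d) = (3*d/2)*(2*d) = 3*d**2)
x = -30 (x = -28 + (2 - 4)*1 = -28 - 2*1 = -28 - 2 = -30)
x + L(-8)*88 = -30 + (3*(-8)**2)*88 = -30 + (3*64)*88 = -30 + 192*88 = -30 + 16896 = 16866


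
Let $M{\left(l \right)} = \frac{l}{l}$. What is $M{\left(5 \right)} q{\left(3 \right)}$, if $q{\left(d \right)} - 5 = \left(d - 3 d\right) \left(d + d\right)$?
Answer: $-31$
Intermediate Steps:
$q{\left(d \right)} = 5 - 4 d^{2}$ ($q{\left(d \right)} = 5 + \left(d - 3 d\right) \left(d + d\right) = 5 + - 2 d 2 d = 5 - 4 d^{2}$)
$M{\left(l \right)} = 1$
$M{\left(5 \right)} q{\left(3 \right)} = 1 \left(5 - 4 \cdot 3^{2}\right) = 1 \left(5 - 36\right) = 1 \left(-31\right) = -31$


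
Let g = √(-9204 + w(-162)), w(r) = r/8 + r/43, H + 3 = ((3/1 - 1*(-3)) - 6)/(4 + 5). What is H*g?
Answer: -3*I*√68250417/86 ≈ -288.19*I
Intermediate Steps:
H = -3 (H = -3 + ((3/1 - 1*(-3)) - 6)/(4 + 5) = -3 + ((3*1 + 3) - 6)/9 = -3 + ((3 + 3) - 6)*(⅑) = -3 + (6 - 6)*(⅑) = -3 + 0*(⅑) = -3 + 0 = -3)
w(r) = 51*r/344 (w(r) = r*(⅛) + r*(1/43) = r/8 + r/43 = 51*r/344)
g = I*√68250417/86 (g = √(-9204 + (51/344)*(-162)) = √(-9204 - 4131/172) = √(-1587219/172) = I*√68250417/86 ≈ 96.063*I)
H*g = -3*I*√68250417/86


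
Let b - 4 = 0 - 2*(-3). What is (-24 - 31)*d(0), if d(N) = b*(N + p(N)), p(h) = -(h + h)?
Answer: 0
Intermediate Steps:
b = 10 (b = 4 + (0 - 2*(-3)) = 4 + (0 + 6) = 4 + 6 = 10)
p(h) = -2*h
d(N) = -10*N (d(N) = 10*(N - 2*N) = 10*(-N) = -10*N)
(-24 - 31)*d(0) = (-24 - 31)*(-10*0) = -55*0 = 0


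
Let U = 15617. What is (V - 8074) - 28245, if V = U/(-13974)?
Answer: -507537323/13974 ≈ -36320.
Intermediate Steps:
V = -15617/13974 (V = 15617/(-13974) = 15617*(-1/13974) = -15617/13974 ≈ -1.1176)
(V - 8074) - 28245 = (-15617/13974 - 8074) - 28245 = -112841693/13974 - 28245 = -507537323/13974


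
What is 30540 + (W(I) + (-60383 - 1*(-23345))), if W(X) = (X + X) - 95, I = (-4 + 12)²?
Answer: -6465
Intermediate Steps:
I = 64 (I = 8² = 64)
W(X) = -95 + 2*X (W(X) = 2*X - 95 = -95 + 2*X)
30540 + (W(I) + (-60383 - 1*(-23345))) = 30540 + ((-95 + 2*64) + (-60383 - 1*(-23345))) = 30540 + ((-95 + 128) + (-60383 + 23345)) = 30540 + (33 - 37038) = 30540 - 37005 = -6465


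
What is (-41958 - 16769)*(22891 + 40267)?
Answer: -3709079866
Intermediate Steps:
(-41958 - 16769)*(22891 + 40267) = -58727*63158 = -3709079866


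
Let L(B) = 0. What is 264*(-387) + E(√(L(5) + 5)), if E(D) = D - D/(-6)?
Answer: -102168 + 7*√5/6 ≈ -1.0217e+5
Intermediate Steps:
E(D) = 7*D/6 (E(D) = D - D*(-1)/6 = D - (-1)*D/6 = D + D/6 = 7*D/6)
264*(-387) + E(√(L(5) + 5)) = 264*(-387) + 7*√(0 + 5)/6 = -102168 + 7*√5/6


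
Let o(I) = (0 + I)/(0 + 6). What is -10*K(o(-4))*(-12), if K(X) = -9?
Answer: -1080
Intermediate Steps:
o(I) = I/6
-10*K(o(-4))*(-12) = -10*(-9)*(-12) = 90*(-12) = -1080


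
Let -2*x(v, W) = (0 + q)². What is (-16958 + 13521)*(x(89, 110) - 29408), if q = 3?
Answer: 202181525/2 ≈ 1.0109e+8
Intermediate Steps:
x(v, W) = -9/2 (x(v, W) = -(0 + 3)²/2 = -½*3² = -½*9 = -9/2)
(-16958 + 13521)*(x(89, 110) - 29408) = (-16958 + 13521)*(-9/2 - 29408) = -3437*(-58825/2) = 202181525/2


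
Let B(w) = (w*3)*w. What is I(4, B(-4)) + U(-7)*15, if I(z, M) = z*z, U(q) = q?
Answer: -89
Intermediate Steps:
B(w) = 3*w² (B(w) = (3*w)*w = 3*w²)
I(z, M) = z²
I(4, B(-4)) + U(-7)*15 = 4² - 7*15 = 16 - 105 = -89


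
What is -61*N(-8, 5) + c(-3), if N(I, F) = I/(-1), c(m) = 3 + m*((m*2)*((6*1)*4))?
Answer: -53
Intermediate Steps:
c(m) = 3 + 48*m**2 (c(m) = 3 + m*((2*m)*(6*4)) = 3 + m*((2*m)*24) = 3 + m*(48*m) = 3 + 48*m**2)
N(I, F) = -I (N(I, F) = I*(-1) = -I)
-61*N(-8, 5) + c(-3) = -(-61)*(-8) + (3 + 48*(-3)**2) = -61*8 + (3 + 48*9) = -488 + (3 + 432) = -488 + 435 = -53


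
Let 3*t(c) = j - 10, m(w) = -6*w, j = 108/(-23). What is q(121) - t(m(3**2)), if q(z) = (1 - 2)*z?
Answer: -8011/69 ≈ -116.10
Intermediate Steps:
j = -108/23 (j = 108*(-1/23) = -108/23 ≈ -4.6956)
q(z) = -z
t(c) = -338/69 (t(c) = (-108/23 - 10)/3 = (1/3)*(-338/23) = -338/69)
q(121) - t(m(3**2)) = -1*121 - 1*(-338/69) = -121 + 338/69 = -8011/69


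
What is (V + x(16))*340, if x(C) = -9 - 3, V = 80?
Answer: 23120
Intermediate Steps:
x(C) = -12
(V + x(16))*340 = (80 - 12)*340 = 68*340 = 23120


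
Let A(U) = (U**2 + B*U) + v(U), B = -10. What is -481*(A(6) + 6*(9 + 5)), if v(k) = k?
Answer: -31746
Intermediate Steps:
A(U) = U**2 - 9*U (A(U) = (U**2 - 10*U) + U = U**2 - 9*U)
-481*(A(6) + 6*(9 + 5)) = -481*(6*(-9 + 6) + 6*(9 + 5)) = -481*(6*(-3) + 6*14) = -481*(-18 + 84) = -481*66 = -31746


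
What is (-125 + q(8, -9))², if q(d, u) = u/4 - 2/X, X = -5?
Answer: 6436369/400 ≈ 16091.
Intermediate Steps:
q(d, u) = ⅖ + u/4 (q(d, u) = u/4 - 2/(-5) = u*(¼) - 2*(-⅕) = u/4 + ⅖ = ⅖ + u/4)
(-125 + q(8, -9))² = (-125 + (⅖ + (¼)*(-9)))² = (-125 + (⅖ - 9/4))² = (-125 - 37/20)² = (-2537/20)² = 6436369/400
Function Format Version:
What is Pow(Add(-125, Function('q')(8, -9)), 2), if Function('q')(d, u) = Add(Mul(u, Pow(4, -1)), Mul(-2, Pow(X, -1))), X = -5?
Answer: Rational(6436369, 400) ≈ 16091.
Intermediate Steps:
Function('q')(d, u) = Add(Rational(2, 5), Mul(Rational(1, 4), u)) (Function('q')(d, u) = Add(Mul(u, Pow(4, -1)), Mul(-2, Pow(-5, -1))) = Add(Mul(u, Rational(1, 4)), Mul(-2, Rational(-1, 5))) = Add(Mul(Rational(1, 4), u), Rational(2, 5)) = Add(Rational(2, 5), Mul(Rational(1, 4), u)))
Pow(Add(-125, Function('q')(8, -9)), 2) = Pow(Add(-125, Add(Rational(2, 5), Mul(Rational(1, 4), -9))), 2) = Pow(Add(-125, Add(Rational(2, 5), Rational(-9, 4))), 2) = Pow(Add(-125, Rational(-37, 20)), 2) = Pow(Rational(-2537, 20), 2) = Rational(6436369, 400)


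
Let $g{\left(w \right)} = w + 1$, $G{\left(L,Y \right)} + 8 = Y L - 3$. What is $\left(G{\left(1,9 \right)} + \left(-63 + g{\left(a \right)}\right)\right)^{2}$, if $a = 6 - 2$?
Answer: $3600$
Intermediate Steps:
$G{\left(L,Y \right)} = -11 + L Y$ ($G{\left(L,Y \right)} = -8 + \left(Y L - 3\right) = -8 + \left(L Y - 3\right) = -8 + \left(-3 + L Y\right) = -11 + L Y$)
$a = 4$ ($a = 6 - 2 = 4$)
$g{\left(w \right)} = 1 + w$
$\left(G{\left(1,9 \right)} + \left(-63 + g{\left(a \right)}\right)\right)^{2} = \left(\left(-11 + 1 \cdot 9\right) + \left(-63 + \left(1 + 4\right)\right)\right)^{2} = \left(\left(-11 + 9\right) + \left(-63 + 5\right)\right)^{2} = \left(-2 - 58\right)^{2} = \left(-60\right)^{2} = 3600$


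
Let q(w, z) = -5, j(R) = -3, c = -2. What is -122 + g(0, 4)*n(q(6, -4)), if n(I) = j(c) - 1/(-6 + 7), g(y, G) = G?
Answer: -138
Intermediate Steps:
n(I) = -4 (n(I) = -3 - 1/(-6 + 7) = -3 - 1/1 = -3 - 1*1 = -3 - 1 = -4)
-122 + g(0, 4)*n(q(6, -4)) = -122 + 4*(-4) = -122 - 16 = -138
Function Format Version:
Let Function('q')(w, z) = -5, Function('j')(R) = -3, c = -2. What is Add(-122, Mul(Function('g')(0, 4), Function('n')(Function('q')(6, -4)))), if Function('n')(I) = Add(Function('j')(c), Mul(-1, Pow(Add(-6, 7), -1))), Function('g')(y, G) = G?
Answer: -138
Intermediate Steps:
Function('n')(I) = -4 (Function('n')(I) = Add(-3, Mul(-1, Pow(Add(-6, 7), -1))) = Add(-3, Mul(-1, Pow(1, -1))) = Add(-3, Mul(-1, 1)) = Add(-3, -1) = -4)
Add(-122, Mul(Function('g')(0, 4), Function('n')(Function('q')(6, -4)))) = Add(-122, Mul(4, -4)) = Add(-122, -16) = -138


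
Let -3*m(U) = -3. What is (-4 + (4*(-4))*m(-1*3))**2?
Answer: 400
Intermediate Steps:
m(U) = 1 (m(U) = -1/3*(-3) = 1)
(-4 + (4*(-4))*m(-1*3))**2 = (-4 + (4*(-4))*1)**2 = (-4 - 16*1)**2 = (-4 - 16)**2 = (-20)**2 = 400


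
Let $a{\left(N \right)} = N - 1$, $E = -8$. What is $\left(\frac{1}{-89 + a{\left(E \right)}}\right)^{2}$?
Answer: $\frac{1}{9604} \approx 0.00010412$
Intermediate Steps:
$a{\left(N \right)} = -1 + N$
$\left(\frac{1}{-89 + a{\left(E \right)}}\right)^{2} = \left(\frac{1}{-89 - 9}\right)^{2} = \left(\frac{1}{-98}\right)^{2} = \left(- \frac{1}{98}\right)^{2} = \frac{1}{9604}$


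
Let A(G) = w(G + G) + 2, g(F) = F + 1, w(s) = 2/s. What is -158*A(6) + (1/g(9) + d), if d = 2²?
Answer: -10147/30 ≈ -338.23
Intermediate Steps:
d = 4
g(F) = 1 + F
A(G) = 2 + 1/G (A(G) = 2/(G + G) + 2 = 2/((2*G)) + 2 = 2*(1/(2*G)) + 2 = 1/G + 2 = 2 + 1/G)
-158*A(6) + (1/g(9) + d) = -158*(2 + 1/6) + (1/(1 + 9) + 4) = -158*(2 + ⅙) + (1/10 + 4) = -158*13/6 + (⅒ + 4) = -1027/3 + 41/10 = -10147/30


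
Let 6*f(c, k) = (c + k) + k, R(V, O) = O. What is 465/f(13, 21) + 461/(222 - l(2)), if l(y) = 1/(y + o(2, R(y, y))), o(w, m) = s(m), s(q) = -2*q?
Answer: 258452/4895 ≈ 52.799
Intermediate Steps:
o(w, m) = -2*m
f(c, k) = k/3 + c/6 (f(c, k) = ((c + k) + k)/6 = (c + 2*k)/6 = k/3 + c/6)
l(y) = -1/y (l(y) = 1/(y - 2*y) = 1/(-y) = -1/y)
465/f(13, 21) + 461/(222 - l(2)) = 465/((1/3)*21 + (1/6)*13) + 461/(222 - (-1)/2) = 465/(7 + 13/6) + 461/(222 - (-1)/2) = 465/(55/6) + 461/(222 - 1*(-1/2)) = 465*(6/55) + 461/(222 + 1/2) = 558/11 + 461/(445/2) = 558/11 + 461*(2/445) = 558/11 + 922/445 = 258452/4895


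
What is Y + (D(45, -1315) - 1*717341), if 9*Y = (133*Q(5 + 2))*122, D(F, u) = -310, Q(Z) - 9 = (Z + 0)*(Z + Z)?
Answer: -4722677/9 ≈ -5.2474e+5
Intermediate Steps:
Q(Z) = 9 + 2*Z² (Q(Z) = 9 + (Z + 0)*(Z + Z) = 9 + Z*(2*Z) = 9 + 2*Z²)
Y = 1736182/9 (Y = ((133*(9 + 2*(5 + 2)²))*122)/9 = ((133*(9 + 2*7²))*122)/9 = ((133*(9 + 2*49))*122)/9 = ((133*(9 + 98))*122)/9 = ((133*107)*122)/9 = (14231*122)/9 = (⅑)*1736182 = 1736182/9 ≈ 1.9291e+5)
Y + (D(45, -1315) - 1*717341) = 1736182/9 + (-310 - 1*717341) = 1736182/9 + (-310 - 717341) = 1736182/9 - 717651 = -4722677/9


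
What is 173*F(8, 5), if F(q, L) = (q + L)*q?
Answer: 17992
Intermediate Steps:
F(q, L) = q*(L + q) (F(q, L) = (L + q)*q = q*(L + q))
173*F(8, 5) = 173*(8*(5 + 8)) = 173*(8*13) = 173*104 = 17992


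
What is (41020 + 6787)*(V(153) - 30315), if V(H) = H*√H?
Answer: -1449269205 + 21943413*√17 ≈ -1.3588e+9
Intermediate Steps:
V(H) = H^(3/2)
(41020 + 6787)*(V(153) - 30315) = (41020 + 6787)*(153^(3/2) - 30315) = 47807*(459*√17 - 30315) = 47807*(-30315 + 459*√17) = -1449269205 + 21943413*√17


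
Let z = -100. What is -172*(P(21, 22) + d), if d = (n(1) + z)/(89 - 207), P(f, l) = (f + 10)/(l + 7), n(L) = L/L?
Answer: -561494/1711 ≈ -328.17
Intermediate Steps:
n(L) = 1
P(f, l) = (10 + f)/(7 + l)
d = 99/118 (d = (1 - 100)/(89 - 207) = -99/(-118) = -99*(-1/118) = 99/118 ≈ 0.83898)
-172*(P(21, 22) + d) = -172*((10 + 21)/(7 + 22) + 99/118) = -172*(31/29 + 99/118) = -172*6529/3422 = -561494/1711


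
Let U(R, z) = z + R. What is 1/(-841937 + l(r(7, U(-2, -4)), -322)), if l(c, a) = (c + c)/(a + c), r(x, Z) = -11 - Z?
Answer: -327/275313389 ≈ -1.1877e-6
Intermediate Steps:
U(R, z) = R + z
l(c, a) = 2*c/(a + c) (l(c, a) = (2*c)/(a + c) = 2*c/(a + c))
1/(-841937 + l(r(7, U(-2, -4)), -322)) = 1/(-841937 + 2*(-11 - (-2 - 4))/(-322 + (-11 - (-2 - 4)))) = 1/(-841937 + 2*(-11 - 1*(-6))/(-322 + (-11 - 1*(-6)))) = 1/(-841937 + 2*(-11 + 6)/(-322 + (-11 + 6))) = 1/(-841937 + 2*(-5)/(-322 - 5)) = 1/(-841937 + 2*(-5)/(-327)) = 1/(-841937 + 2*(-5)*(-1/327)) = 1/(-841937 + 10/327) = 1/(-275313389/327) = -327/275313389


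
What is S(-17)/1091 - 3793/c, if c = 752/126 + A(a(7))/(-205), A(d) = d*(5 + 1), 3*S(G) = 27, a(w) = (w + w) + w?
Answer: -53443752867/75433922 ≈ -708.48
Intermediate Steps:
a(w) = 3*w (a(w) = 2*w + w = 3*w)
S(G) = 9 (S(G) = (⅓)*27 = 9)
A(d) = 6*d (A(d) = d*6 = 6*d)
c = 69142/12915 (c = 752/126 + (6*(3*7))/(-205) = 752*(1/126) + (6*21)*(-1/205) = 376/63 + 126*(-1/205) = 376/63 - 126/205 = 69142/12915 ≈ 5.3536)
S(-17)/1091 - 3793/c = 9/1091 - 3793/69142/12915 = 9*(1/1091) - 3793*12915/69142 = 9/1091 - 48986595/69142 = -53443752867/75433922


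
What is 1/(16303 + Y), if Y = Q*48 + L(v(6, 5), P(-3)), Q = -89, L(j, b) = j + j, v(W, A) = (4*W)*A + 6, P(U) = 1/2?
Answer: 1/12283 ≈ 8.1413e-5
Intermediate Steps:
P(U) = 1/2
v(W, A) = 6 + 4*A*W (v(W, A) = 4*A*W + 6 = 6 + 4*A*W)
L(j, b) = 2*j
Y = -4020 (Y = -89*48 + 2*(6 + 4*5*6) = -4272 + 2*(6 + 120) = -4272 + 2*126 = -4272 + 252 = -4020)
1/(16303 + Y) = 1/(16303 - 4020) = 1/12283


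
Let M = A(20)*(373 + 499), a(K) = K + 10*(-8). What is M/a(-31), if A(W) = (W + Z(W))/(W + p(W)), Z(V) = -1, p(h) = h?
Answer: -2071/555 ≈ -3.7315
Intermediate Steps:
A(W) = (-1 + W)/(2*W) (A(W) = (W - 1)/(W + W) = (-1 + W)/((2*W)) = (-1 + W)*(1/(2*W)) = (-1 + W)/(2*W))
a(K) = -80 + K (a(K) = K - 80 = -80 + K)
M = 2071/5 (M = ((½)*(-1 + 20)/20)*(373 + 499) = ((½)*(1/20)*19)*872 = (19/40)*872 = 2071/5 ≈ 414.20)
M/a(-31) = 2071/(5*(-80 - 31)) = (2071/5)/(-111) = (2071/5)*(-1/111) = -2071/555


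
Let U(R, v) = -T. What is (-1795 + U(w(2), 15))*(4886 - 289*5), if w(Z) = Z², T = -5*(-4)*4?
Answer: -6451875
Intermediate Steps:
T = 80 (T = 20*4 = 80)
U(R, v) = -80 (U(R, v) = -1*80 = -80)
(-1795 + U(w(2), 15))*(4886 - 289*5) = (-1795 - 80)*(4886 - 289*5) = -1875*(4886 - 1445) = -1875*3441 = -6451875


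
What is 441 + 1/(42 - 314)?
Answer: 119951/272 ≈ 441.00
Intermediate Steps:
441 + 1/(42 - 314) = 441 + 1/(-272) = 441 - 1/272 = 119951/272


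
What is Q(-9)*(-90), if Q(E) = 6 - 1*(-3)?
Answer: -810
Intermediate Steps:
Q(E) = 9 (Q(E) = 6 + 3 = 9)
Q(-9)*(-90) = 9*(-90) = -810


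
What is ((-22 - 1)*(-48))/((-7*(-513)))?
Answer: 368/1197 ≈ 0.30744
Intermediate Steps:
((-22 - 1)*(-48))/((-7*(-513))) = -23*(-48)/3591 = 1104*(1/3591) = 368/1197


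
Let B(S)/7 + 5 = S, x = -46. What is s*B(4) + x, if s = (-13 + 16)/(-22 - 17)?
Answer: -591/13 ≈ -45.462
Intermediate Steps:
B(S) = -35 + 7*S
s = -1/13 (s = 3/(-39) = 3*(-1/39) = -1/13 ≈ -0.076923)
s*B(4) + x = -(-35 + 7*4)/13 - 46 = -(-35 + 28)/13 - 46 = -1/13*(-7) - 46 = 7/13 - 46 = -591/13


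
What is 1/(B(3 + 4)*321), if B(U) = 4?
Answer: 1/1284 ≈ 0.00077882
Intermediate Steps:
1/(B(3 + 4)*321) = 1/(4*321) = 1/1284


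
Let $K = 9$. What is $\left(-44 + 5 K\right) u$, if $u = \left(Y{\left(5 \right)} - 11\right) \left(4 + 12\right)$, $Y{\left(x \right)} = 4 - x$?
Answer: $-192$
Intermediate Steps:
$u = -192$ ($u = \left(\left(4 - 5\right) - 11\right) \left(4 + 12\right) = \left(\left(4 - 5\right) - 11\right) 16 = \left(-1 - 11\right) 16 = \left(-12\right) 16 = -192$)
$\left(-44 + 5 K\right) u = \left(-44 + 5 \cdot 9\right) \left(-192\right) = \left(-44 + 45\right) \left(-192\right) = 1 \left(-192\right) = -192$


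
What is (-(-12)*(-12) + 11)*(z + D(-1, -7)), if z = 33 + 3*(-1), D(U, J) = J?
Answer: -3059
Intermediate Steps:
z = 30 (z = 33 - 3 = 30)
(-(-12)*(-12) + 11)*(z + D(-1, -7)) = (-(-12)*(-12) + 11)*(30 - 7) = (-12*12 + 11)*23 = (-144 + 11)*23 = -133*23 = -3059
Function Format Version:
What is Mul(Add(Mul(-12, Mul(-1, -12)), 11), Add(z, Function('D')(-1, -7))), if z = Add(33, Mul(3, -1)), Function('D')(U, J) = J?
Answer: -3059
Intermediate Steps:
z = 30 (z = Add(33, -3) = 30)
Mul(Add(Mul(-12, Mul(-1, -12)), 11), Add(z, Function('D')(-1, -7))) = Mul(Add(Mul(-12, Mul(-1, -12)), 11), Add(30, -7)) = Mul(Add(Mul(-12, 12), 11), 23) = Mul(Add(-144, 11), 23) = Mul(-133, 23) = -3059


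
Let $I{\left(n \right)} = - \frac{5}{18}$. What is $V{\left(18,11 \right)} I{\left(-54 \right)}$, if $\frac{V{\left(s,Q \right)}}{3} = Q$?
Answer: $- \frac{55}{6} \approx -9.1667$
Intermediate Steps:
$V{\left(s,Q \right)} = 3 Q$
$I{\left(n \right)} = - \frac{5}{18}$ ($I{\left(n \right)} = \left(-5\right) \frac{1}{18} = - \frac{5}{18}$)
$V{\left(18,11 \right)} I{\left(-54 \right)} = 3 \cdot 11 \left(- \frac{5}{18}\right) = 33 \left(- \frac{5}{18}\right) = - \frac{55}{6}$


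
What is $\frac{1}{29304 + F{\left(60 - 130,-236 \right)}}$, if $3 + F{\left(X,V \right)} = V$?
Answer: $\frac{1}{29065} \approx 3.4406 \cdot 10^{-5}$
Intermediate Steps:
$F{\left(X,V \right)} = -3 + V$
$\frac{1}{29304 + F{\left(60 - 130,-236 \right)}} = \frac{1}{29304 - 239} = \frac{1}{29065}$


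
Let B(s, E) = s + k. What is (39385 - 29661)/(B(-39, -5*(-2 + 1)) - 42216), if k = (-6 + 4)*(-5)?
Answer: -572/2485 ≈ -0.23018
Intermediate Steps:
k = 10 (k = -2*(-5) = 10)
B(s, E) = 10 + s (B(s, E) = s + 10 = 10 + s)
(39385 - 29661)/(B(-39, -5*(-2 + 1)) - 42216) = (39385 - 29661)/((10 - 39) - 42216) = 9724/(-29 - 42216) = 9724/(-42245) = 9724*(-1/42245) = -572/2485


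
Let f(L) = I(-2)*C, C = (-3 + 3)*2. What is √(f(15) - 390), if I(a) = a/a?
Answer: I*√390 ≈ 19.748*I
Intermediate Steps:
I(a) = 1
C = 0 (C = 0*2 = 0)
f(L) = 0 (f(L) = 1*0 = 0)
√(f(15) - 390) = √(0 - 390) = √(-390) = I*√390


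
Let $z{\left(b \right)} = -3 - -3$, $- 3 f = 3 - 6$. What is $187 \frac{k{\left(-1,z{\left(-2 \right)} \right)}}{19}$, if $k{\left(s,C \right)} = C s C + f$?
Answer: $\frac{187}{19} \approx 9.8421$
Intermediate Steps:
$f = 1$ ($f = - \frac{3 - 6}{3} = \left(- \frac{1}{3}\right) \left(-3\right) = 1$)
$z{\left(b \right)} = 0$ ($z{\left(b \right)} = -3 + 3 = 0$)
$k{\left(s,C \right)} = 1 + s C^{2}$ ($k{\left(s,C \right)} = C s C + 1 = s C^{2} + 1 = 1 + s C^{2}$)
$187 \frac{k{\left(-1,z{\left(-2 \right)} \right)}}{19} = 187 \frac{1 - 0^{2}}{19} = 187 \left(1 - 0\right) \frac{1}{19} = 187 \left(1 + 0\right) \frac{1}{19} = 187 \cdot 1 \cdot \frac{1}{19} = 187 \cdot \frac{1}{19} = \frac{187}{19}$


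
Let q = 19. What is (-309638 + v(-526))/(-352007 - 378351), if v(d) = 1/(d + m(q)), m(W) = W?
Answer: 156986467/370291506 ≈ 0.42395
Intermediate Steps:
v(d) = 1/(19 + d) (v(d) = 1/(d + 19) = 1/(19 + d))
(-309638 + v(-526))/(-352007 - 378351) = (-309638 + 1/(19 - 526))/(-352007 - 378351) = (-309638 + 1/(-507))/(-730358) = (-309638 - 1/507)*(-1/730358) = -156986467/507*(-1/730358) = 156986467/370291506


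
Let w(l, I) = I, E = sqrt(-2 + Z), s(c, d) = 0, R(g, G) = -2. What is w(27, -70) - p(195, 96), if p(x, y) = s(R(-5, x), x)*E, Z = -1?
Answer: -70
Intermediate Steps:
E = I*sqrt(3) (E = sqrt(-2 - 1) = sqrt(-3) = I*sqrt(3) ≈ 1.732*I)
p(x, y) = 0 (p(x, y) = 0*(I*sqrt(3)) = 0)
w(27, -70) - p(195, 96) = -70 - 1*0 = -70 + 0 = -70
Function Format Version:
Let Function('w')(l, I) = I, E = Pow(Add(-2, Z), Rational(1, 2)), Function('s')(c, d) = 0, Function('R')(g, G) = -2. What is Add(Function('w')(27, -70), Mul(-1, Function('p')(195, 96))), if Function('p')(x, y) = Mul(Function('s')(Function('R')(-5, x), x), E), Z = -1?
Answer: -70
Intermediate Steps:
E = Mul(I, Pow(3, Rational(1, 2))) (E = Pow(Add(-2, -1), Rational(1, 2)) = Pow(-3, Rational(1, 2)) = Mul(I, Pow(3, Rational(1, 2))) ≈ Mul(1.7320, I))
Function('p')(x, y) = 0 (Function('p')(x, y) = Mul(0, Mul(I, Pow(3, Rational(1, 2)))) = 0)
Add(Function('w')(27, -70), Mul(-1, Function('p')(195, 96))) = Add(-70, Mul(-1, 0)) = Add(-70, 0) = -70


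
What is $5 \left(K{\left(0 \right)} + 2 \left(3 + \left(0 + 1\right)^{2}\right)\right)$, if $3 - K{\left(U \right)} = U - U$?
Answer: $55$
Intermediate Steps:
$K{\left(U \right)} = 3$ ($K{\left(U \right)} = 3 - \left(U - U\right) = 3 - 0 = 3 + 0 = 3$)
$5 \left(K{\left(0 \right)} + 2 \left(3 + \left(0 + 1\right)^{2}\right)\right) = 5 \left(3 + 2 \left(3 + \left(0 + 1\right)^{2}\right)\right) = 5 \left(3 + 2 \left(3 + 1^{2}\right)\right) = 5 \left(3 + 2 \left(3 + 1\right)\right) = 5 \left(3 + 2 \cdot 4\right) = 5 \left(3 + 8\right) = 5 \cdot 11 = 55$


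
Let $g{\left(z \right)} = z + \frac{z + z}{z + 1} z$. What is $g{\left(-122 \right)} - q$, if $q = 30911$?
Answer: $- \frac{3784761}{121} \approx -31279.0$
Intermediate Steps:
$g{\left(z \right)} = z + \frac{2 z^{2}}{1 + z}$ ($g{\left(z \right)} = z + \frac{2 z}{1 + z} z = z + \frac{2 z^{2}}{1 + z}$)
$g{\left(-122 \right)} - q = - \frac{122 \left(1 + 3 \left(-122\right)\right)}{1 - 122} - 30911 = - \frac{122 \left(1 - 366\right)}{-121} - 30911 = \left(-122\right) \left(- \frac{1}{121}\right) \left(-365\right) - 30911 = - \frac{44530}{121} - 30911 = - \frac{3784761}{121}$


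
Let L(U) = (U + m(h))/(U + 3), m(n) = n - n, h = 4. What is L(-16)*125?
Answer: 2000/13 ≈ 153.85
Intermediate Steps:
m(n) = 0
L(U) = U/(3 + U) (L(U) = (U + 0)/(U + 3) = U/(3 + U))
L(-16)*125 = -16/(3 - 16)*125 = -16/(-13)*125 = -16*(-1/13)*125 = (16/13)*125 = 2000/13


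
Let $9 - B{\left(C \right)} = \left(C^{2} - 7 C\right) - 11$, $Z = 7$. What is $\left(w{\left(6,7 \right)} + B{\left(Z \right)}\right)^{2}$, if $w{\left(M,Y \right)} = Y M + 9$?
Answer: $5041$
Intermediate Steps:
$B{\left(C \right)} = 20 - C^{2} + 7 C$ ($B{\left(C \right)} = 9 - \left(\left(C^{2} - 7 C\right) - 11\right) = 9 - \left(-11 + C^{2} - 7 C\right) = 9 + \left(11 - C^{2} + 7 C\right) = 20 - C^{2} + 7 C$)
$w{\left(M,Y \right)} = 9 + M Y$ ($w{\left(M,Y \right)} = M Y + 9 = 9 + M Y$)
$\left(w{\left(6,7 \right)} + B{\left(Z \right)}\right)^{2} = \left(\left(9 + 6 \cdot 7\right) + \left(20 - 7^{2} + 7 \cdot 7\right)\right)^{2} = \left(\left(9 + 42\right) + \left(20 - 49 + 49\right)\right)^{2} = \left(51 + \left(20 - 49 + 49\right)\right)^{2} = \left(51 + 20\right)^{2} = 71^{2} = 5041$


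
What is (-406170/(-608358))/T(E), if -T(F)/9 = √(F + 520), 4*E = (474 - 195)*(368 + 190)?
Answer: -22565*√157762/23993943699 ≈ -0.00037354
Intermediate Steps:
E = 77841/2 (E = ((474 - 195)*(368 + 190))/4 = (279*558)/4 = (¼)*155682 = 77841/2 ≈ 38921.)
T(F) = -9*√(520 + F) (T(F) = -9*√(F + 520) = -9*√(520 + F))
(-406170/(-608358))/T(E) = (-406170/(-608358))/((-9*√(520 + 77841/2))) = (-406170*(-1/608358))/((-9*√157762/2)) = 67695/(101393*((-9*√157762/2))) = 67695*(-√157762/709929)/101393 = -22565*√157762/23993943699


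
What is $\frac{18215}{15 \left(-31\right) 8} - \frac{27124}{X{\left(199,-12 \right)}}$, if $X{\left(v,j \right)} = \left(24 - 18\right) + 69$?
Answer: $- \frac{2272609}{6200} \approx -366.55$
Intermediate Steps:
$X{\left(v,j \right)} = 75$ ($X{\left(v,j \right)} = 6 + 69 = 75$)
$\frac{18215}{15 \left(-31\right) 8} - \frac{27124}{X{\left(199,-12 \right)}} = \frac{18215}{15 \left(-31\right) 8} - \frac{27124}{75} = \frac{18215}{\left(-465\right) 8} - \frac{27124}{75} = \frac{18215}{-3720} - \frac{27124}{75} = 18215 \left(- \frac{1}{3720}\right) - \frac{27124}{75} = - \frac{3643}{744} - \frac{27124}{75} = - \frac{2272609}{6200}$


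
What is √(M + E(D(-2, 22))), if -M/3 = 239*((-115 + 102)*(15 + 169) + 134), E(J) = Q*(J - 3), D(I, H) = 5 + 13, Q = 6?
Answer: 2*√404769 ≈ 1272.4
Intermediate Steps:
D(I, H) = 18
E(J) = -18 + 6*J (E(J) = 6*(J - 3) = 6*(-3 + J) = -18 + 6*J)
M = 1618986 (M = -717*((-115 + 102)*(15 + 169) + 134) = -717*(-13*184 + 134) = -717*(-2392 + 134) = -717*(-2258) = -3*(-539662) = 1618986)
√(M + E(D(-2, 22))) = √(1618986 + (-18 + 6*18)) = √(1618986 + (-18 + 108)) = √(1618986 + 90) = √1619076 = 2*√404769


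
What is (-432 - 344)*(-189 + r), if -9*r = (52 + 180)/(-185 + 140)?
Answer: 59218888/405 ≈ 1.4622e+5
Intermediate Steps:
r = 232/405 (r = -(52 + 180)/(9*(-185 + 140)) = -232/(9*(-45)) = -232*(-1)/(9*45) = -⅑*(-232/45) = 232/405 ≈ 0.57284)
(-432 - 344)*(-189 + r) = (-432 - 344)*(-189 + 232/405) = -776*(-76313/405) = 59218888/405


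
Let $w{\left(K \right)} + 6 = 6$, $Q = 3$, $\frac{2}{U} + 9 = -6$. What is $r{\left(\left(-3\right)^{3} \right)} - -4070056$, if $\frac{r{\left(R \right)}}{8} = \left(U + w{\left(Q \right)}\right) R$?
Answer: $\frac{20350424}{5} \approx 4.0701 \cdot 10^{6}$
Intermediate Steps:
$U = - \frac{2}{15}$ ($U = \frac{2}{-9 - 6} = \frac{2}{-15} = 2 \left(- \frac{1}{15}\right) = - \frac{2}{15} \approx -0.13333$)
$w{\left(K \right)} = 0$ ($w{\left(K \right)} = -6 + 6 = 0$)
$r{\left(R \right)} = - \frac{16 R}{15}$ ($r{\left(R \right)} = 8 \left(- \frac{2}{15} + 0\right) R = 8 \left(- \frac{2 R}{15}\right) = - \frac{16 R}{15}$)
$r{\left(\left(-3\right)^{3} \right)} - -4070056 = - \frac{16 \left(-3\right)^{3}}{15} - -4070056 = \left(- \frac{16}{15}\right) \left(-27\right) + 4070056 = \frac{144}{5} + 4070056 = \frac{20350424}{5}$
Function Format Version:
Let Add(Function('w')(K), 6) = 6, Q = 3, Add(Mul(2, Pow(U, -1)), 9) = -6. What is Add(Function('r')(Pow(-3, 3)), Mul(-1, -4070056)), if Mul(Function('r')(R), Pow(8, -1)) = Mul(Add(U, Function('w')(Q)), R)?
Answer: Rational(20350424, 5) ≈ 4.0701e+6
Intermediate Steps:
U = Rational(-2, 15) (U = Mul(2, Pow(Add(-9, -6), -1)) = Mul(2, Pow(-15, -1)) = Mul(2, Rational(-1, 15)) = Rational(-2, 15) ≈ -0.13333)
Function('w')(K) = 0 (Function('w')(K) = Add(-6, 6) = 0)
Function('r')(R) = Mul(Rational(-16, 15), R) (Function('r')(R) = Mul(8, Mul(Add(Rational(-2, 15), 0), R)) = Mul(8, Mul(Rational(-2, 15), R)) = Mul(Rational(-16, 15), R))
Add(Function('r')(Pow(-3, 3)), Mul(-1, -4070056)) = Add(Mul(Rational(-16, 15), Pow(-3, 3)), Mul(-1, -4070056)) = Add(Mul(Rational(-16, 15), -27), 4070056) = Add(Rational(144, 5), 4070056) = Rational(20350424, 5)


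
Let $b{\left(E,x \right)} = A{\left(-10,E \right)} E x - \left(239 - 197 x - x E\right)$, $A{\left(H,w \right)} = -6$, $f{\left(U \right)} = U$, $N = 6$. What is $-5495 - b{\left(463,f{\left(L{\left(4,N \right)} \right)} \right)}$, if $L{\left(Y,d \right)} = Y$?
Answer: $3216$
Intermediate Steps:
$b{\left(E,x \right)} = -239 + 197 x - 5 E x$ ($b{\left(E,x \right)} = - 6 E x - \left(239 - 197 x - x E\right) = - 6 E x - \left(239 - 197 x - E x\right) = - 6 E x + \left(-239 + 197 x + E x\right) = -239 + 197 x - 5 E x$)
$-5495 - b{\left(463,f{\left(L{\left(4,N \right)} \right)} \right)} = -5495 - \left(-239 + 197 \cdot 4 - 2315 \cdot 4\right) = -5495 - \left(-239 + 788 - 9260\right) = -5495 - -8711 = -5495 + 8711 = 3216$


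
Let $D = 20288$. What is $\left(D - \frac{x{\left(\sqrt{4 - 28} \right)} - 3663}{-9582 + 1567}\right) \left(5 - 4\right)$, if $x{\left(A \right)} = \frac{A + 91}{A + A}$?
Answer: $\frac{65041863}{3206} - \frac{13 i \sqrt{6}}{27480} \approx 20288.0 - 0.0011588 i$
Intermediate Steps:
$x{\left(A \right)} = \frac{91 + A}{2 A}$
$\left(D - \frac{x{\left(\sqrt{4 - 28} \right)} - 3663}{-9582 + 1567}\right) \left(5 - 4\right) = \left(20288 - \frac{\frac{91 + \sqrt{4 - 28}}{2 \sqrt{4 - 28}} - 3663}{-9582 + 1567}\right) \left(5 - 4\right) = \left(20288 - \frac{\frac{91 + \sqrt{-24}}{2 \sqrt{-24}} - 3663}{-8015}\right) 1 = \left(20288 - \left(\frac{91 + 2 i \sqrt{6}}{2 \cdot 2 i \sqrt{6}} - 3663\right) \left(- \frac{1}{8015}\right)\right) 1 = \left(20288 - \left(\frac{- \frac{i \sqrt{6}}{12} \left(91 + 2 i \sqrt{6}\right)}{2} - 3663\right) \left(- \frac{1}{8015}\right)\right) 1 = \left(20288 - \left(- \frac{i \sqrt{6} \left(91 + 2 i \sqrt{6}\right)}{24} - 3663\right) \left(- \frac{1}{8015}\right)\right) 1 = \left(20288 - \left(-3663 - \frac{i \sqrt{6} \left(91 + 2 i \sqrt{6}\right)}{24}\right) \left(- \frac{1}{8015}\right)\right) 1 = \left(20288 - \left(\frac{3663}{8015} + \frac{i \sqrt{6} \left(91 + 2 i \sqrt{6}\right)}{192360}\right)\right) 1 = \left(\frac{162604657}{8015} - \frac{i \sqrt{6} \left(91 + 2 i \sqrt{6}\right)}{192360}\right) 1 = \frac{162604657}{8015} - \frac{i \sqrt{6} \left(91 + 2 i \sqrt{6}\right)}{192360}$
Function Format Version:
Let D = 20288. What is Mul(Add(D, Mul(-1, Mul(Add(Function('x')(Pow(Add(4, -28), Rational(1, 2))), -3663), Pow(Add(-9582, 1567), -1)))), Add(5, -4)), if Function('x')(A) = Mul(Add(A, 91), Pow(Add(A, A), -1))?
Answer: Add(Rational(65041863, 3206), Mul(Rational(-13, 27480), I, Pow(6, Rational(1, 2)))) ≈ Add(20288., Mul(-0.0011588, I))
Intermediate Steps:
Function('x')(A) = Mul(Rational(1, 2), Pow(A, -1), Add(91, A)) (Function('x')(A) = Mul(Add(91, A), Pow(Mul(2, A), -1)) = Mul(Add(91, A), Mul(Rational(1, 2), Pow(A, -1))) = Mul(Rational(1, 2), Pow(A, -1), Add(91, A)))
Mul(Add(D, Mul(-1, Mul(Add(Function('x')(Pow(Add(4, -28), Rational(1, 2))), -3663), Pow(Add(-9582, 1567), -1)))), Add(5, -4)) = Mul(Add(20288, Mul(-1, Mul(Add(Mul(Rational(1, 2), Pow(Pow(Add(4, -28), Rational(1, 2)), -1), Add(91, Pow(Add(4, -28), Rational(1, 2)))), -3663), Pow(Add(-9582, 1567), -1)))), Add(5, -4)) = Mul(Add(20288, Mul(-1, Mul(Add(Mul(Rational(1, 2), Pow(Pow(-24, Rational(1, 2)), -1), Add(91, Pow(-24, Rational(1, 2)))), -3663), Pow(-8015, -1)))), 1) = Mul(Add(20288, Mul(-1, Mul(Add(Mul(Rational(1, 2), Pow(Mul(2, I, Pow(6, Rational(1, 2))), -1), Add(91, Mul(2, I, Pow(6, Rational(1, 2))))), -3663), Rational(-1, 8015)))), 1) = Mul(Add(20288, Mul(-1, Mul(Add(Mul(Rational(1, 2), Mul(Rational(-1, 12), I, Pow(6, Rational(1, 2))), Add(91, Mul(2, I, Pow(6, Rational(1, 2))))), -3663), Rational(-1, 8015)))), 1) = Mul(Add(20288, Mul(-1, Mul(Add(Mul(Rational(-1, 24), I, Pow(6, Rational(1, 2)), Add(91, Mul(2, I, Pow(6, Rational(1, 2))))), -3663), Rational(-1, 8015)))), 1) = Mul(Add(20288, Mul(-1, Mul(Add(-3663, Mul(Rational(-1, 24), I, Pow(6, Rational(1, 2)), Add(91, Mul(2, I, Pow(6, Rational(1, 2)))))), Rational(-1, 8015)))), 1) = Mul(Add(20288, Mul(-1, Add(Rational(3663, 8015), Mul(Rational(1, 192360), I, Pow(6, Rational(1, 2)), Add(91, Mul(2, I, Pow(6, Rational(1, 2)))))))), 1) = Mul(Add(20288, Add(Rational(-3663, 8015), Mul(Rational(-1, 192360), I, Pow(6, Rational(1, 2)), Add(91, Mul(2, I, Pow(6, Rational(1, 2))))))), 1) = Mul(Add(Rational(162604657, 8015), Mul(Rational(-1, 192360), I, Pow(6, Rational(1, 2)), Add(91, Mul(2, I, Pow(6, Rational(1, 2)))))), 1) = Add(Rational(162604657, 8015), Mul(Rational(-1, 192360), I, Pow(6, Rational(1, 2)), Add(91, Mul(2, I, Pow(6, Rational(1, 2))))))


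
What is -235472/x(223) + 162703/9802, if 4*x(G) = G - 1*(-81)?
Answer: -573932779/186238 ≈ -3081.7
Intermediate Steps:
x(G) = 81/4 + G/4 (x(G) = (G - 1*(-81))/4 = (G + 81)/4 = (81 + G)/4 = 81/4 + G/4)
-235472/x(223) + 162703/9802 = -235472/(81/4 + (1/4)*223) + 162703/9802 = -235472/(81/4 + 223/4) + 162703*(1/9802) = -235472/76 + 162703/9802 = -235472*1/76 + 162703/9802 = -58868/19 + 162703/9802 = -573932779/186238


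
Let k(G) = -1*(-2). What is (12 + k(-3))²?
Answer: 196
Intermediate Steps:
k(G) = 2
(12 + k(-3))² = (12 + 2)² = 14² = 196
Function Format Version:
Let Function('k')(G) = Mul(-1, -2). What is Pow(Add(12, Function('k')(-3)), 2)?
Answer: 196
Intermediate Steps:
Function('k')(G) = 2
Pow(Add(12, Function('k')(-3)), 2) = Pow(Add(12, 2), 2) = Pow(14, 2) = 196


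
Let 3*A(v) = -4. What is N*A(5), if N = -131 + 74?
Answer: 76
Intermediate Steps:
N = -57
A(v) = -4/3 (A(v) = (1/3)*(-4) = -4/3)
N*A(5) = -57*(-4/3) = 76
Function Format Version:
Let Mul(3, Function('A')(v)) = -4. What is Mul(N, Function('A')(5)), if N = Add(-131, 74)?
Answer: 76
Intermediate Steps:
N = -57
Function('A')(v) = Rational(-4, 3) (Function('A')(v) = Mul(Rational(1, 3), -4) = Rational(-4, 3))
Mul(N, Function('A')(5)) = Mul(-57, Rational(-4, 3)) = 76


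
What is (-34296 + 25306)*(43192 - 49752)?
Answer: 58974400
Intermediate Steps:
(-34296 + 25306)*(43192 - 49752) = -8990*(-6560) = 58974400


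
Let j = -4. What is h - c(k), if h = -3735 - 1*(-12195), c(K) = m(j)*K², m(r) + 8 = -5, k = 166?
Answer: 366688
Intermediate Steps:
m(r) = -13 (m(r) = -8 - 5 = -13)
c(K) = -13*K²
h = 8460 (h = -3735 + 12195 = 8460)
h - c(k) = 8460 - (-13)*166² = 8460 - (-13)*27556 = 8460 - 1*(-358228) = 8460 + 358228 = 366688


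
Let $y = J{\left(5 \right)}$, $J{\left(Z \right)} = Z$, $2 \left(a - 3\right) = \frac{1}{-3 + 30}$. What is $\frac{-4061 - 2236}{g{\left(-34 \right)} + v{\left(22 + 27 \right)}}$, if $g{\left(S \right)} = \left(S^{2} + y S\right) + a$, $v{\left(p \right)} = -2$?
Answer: $- \frac{340038}{53299} \approx -6.3798$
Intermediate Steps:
$a = \frac{163}{54}$ ($a = 3 + \frac{1}{2 \left(-3 + 30\right)} = 3 + \frac{1}{2 \cdot 27} = 3 + \frac{1}{2} \cdot \frac{1}{27} = 3 + \frac{1}{54} = \frac{163}{54} \approx 3.0185$)
$y = 5$
$g{\left(S \right)} = \frac{163}{54} + S^{2} + 5 S$ ($g{\left(S \right)} = \left(S^{2} + 5 S\right) + \frac{163}{54} = \frac{163}{54} + S^{2} + 5 S$)
$\frac{-4061 - 2236}{g{\left(-34 \right)} + v{\left(22 + 27 \right)}} = \frac{-4061 - 2236}{\left(\frac{163}{54} + \left(-34\right)^{2} + 5 \left(-34\right)\right) - 2} = - \frac{6297}{\left(\frac{163}{54} + 1156 - 170\right) - 2} = - \frac{6297}{\frac{53407}{54} - 2} = - \frac{6297}{\frac{53299}{54}} = \left(-6297\right) \frac{54}{53299} = - \frac{340038}{53299}$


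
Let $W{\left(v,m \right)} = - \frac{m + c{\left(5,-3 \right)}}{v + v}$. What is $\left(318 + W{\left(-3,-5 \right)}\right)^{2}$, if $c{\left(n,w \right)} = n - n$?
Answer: $\frac{3621409}{36} \approx 1.0059 \cdot 10^{5}$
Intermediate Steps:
$c{\left(n,w \right)} = 0$
$W{\left(v,m \right)} = - \frac{m}{2 v}$ ($W{\left(v,m \right)} = - \frac{m + 0}{v + v} = - \frac{m}{2 v}$)
$\left(318 + W{\left(-3,-5 \right)}\right)^{2} = \left(318 - - \frac{5}{2 \left(-3\right)}\right)^{2} = \left(318 - \left(- \frac{5}{2}\right) \left(- \frac{1}{3}\right)\right)^{2} = \left(318 - \frac{5}{6}\right)^{2} = \left(\frac{1903}{6}\right)^{2} = \frac{3621409}{36}$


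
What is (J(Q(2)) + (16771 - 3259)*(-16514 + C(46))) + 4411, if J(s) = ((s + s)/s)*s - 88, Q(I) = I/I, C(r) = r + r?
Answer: -221889739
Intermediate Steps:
C(r) = 2*r
Q(I) = 1
J(s) = -88 + 2*s (J(s) = ((2*s)/s)*s - 88 = 2*s - 88 = -88 + 2*s)
(J(Q(2)) + (16771 - 3259)*(-16514 + C(46))) + 4411 = ((-88 + 2*1) + (16771 - 3259)*(-16514 + 2*46)) + 4411 = ((-88 + 2) + 13512*(-16514 + 92)) + 4411 = (-86 + 13512*(-16422)) + 4411 = (-86 - 221894064) + 4411 = -221894150 + 4411 = -221889739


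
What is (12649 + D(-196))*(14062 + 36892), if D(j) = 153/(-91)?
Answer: 58643264324/91 ≈ 6.4443e+8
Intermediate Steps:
D(j) = -153/91 (D(j) = 153*(-1/91) = -153/91)
(12649 + D(-196))*(14062 + 36892) = (12649 - 153/91)*(14062 + 36892) = (1150906/91)*50954 = 58643264324/91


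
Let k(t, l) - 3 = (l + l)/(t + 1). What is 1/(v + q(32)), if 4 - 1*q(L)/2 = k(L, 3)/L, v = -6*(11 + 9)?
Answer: -176/19747 ≈ -0.0089127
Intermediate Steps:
k(t, l) = 3 + 2*l/(1 + t) (k(t, l) = 3 + (l + l)/(t + 1) = 3 + (2*l)/(1 + t) = 3 + 2*l/(1 + t))
v = -120 (v = -6*20 = -1*120 = -120)
q(L) = 8 - 2*(9 + 3*L)/(L*(1 + L)) (q(L) = 8 - 2*(3 + 2*3 + 3*L)/(1 + L)/L = 8 - 2*(3 + 6 + 3*L)/(1 + L)/L = 8 - 2*(9 + 3*L)/(1 + L)/L = 8 - 2*(9 + 3*L)/(L*(1 + L)))
1/(v + q(32)) = 1/(-120 + 2*(-9 + 32 + 4*32**2)/(32*(1 + 32))) = 1/(-120 + 2*(1/32)*(-9 + 32 + 4*1024)/33) = 1/(-120 + 2*(1/32)*(1/33)*(-9 + 32 + 4096)) = 1/(-120 + 2*(1/32)*(1/33)*4119) = 1/(-120 + 1373/176) = 1/(-19747/176) = -176/19747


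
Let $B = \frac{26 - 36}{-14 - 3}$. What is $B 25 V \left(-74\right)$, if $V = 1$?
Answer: $- \frac{18500}{17} \approx -1088.2$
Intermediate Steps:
$B = \frac{10}{17}$ ($B = - \frac{10}{-17} = \left(-10\right) \left(- \frac{1}{17}\right) = \frac{10}{17} \approx 0.58823$)
$B 25 V \left(-74\right) = \frac{10 \cdot 25 \cdot 1}{17} \left(-74\right) = \frac{10}{17} \cdot 25 \left(-74\right) = \frac{250}{17} \left(-74\right) = - \frac{18500}{17}$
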